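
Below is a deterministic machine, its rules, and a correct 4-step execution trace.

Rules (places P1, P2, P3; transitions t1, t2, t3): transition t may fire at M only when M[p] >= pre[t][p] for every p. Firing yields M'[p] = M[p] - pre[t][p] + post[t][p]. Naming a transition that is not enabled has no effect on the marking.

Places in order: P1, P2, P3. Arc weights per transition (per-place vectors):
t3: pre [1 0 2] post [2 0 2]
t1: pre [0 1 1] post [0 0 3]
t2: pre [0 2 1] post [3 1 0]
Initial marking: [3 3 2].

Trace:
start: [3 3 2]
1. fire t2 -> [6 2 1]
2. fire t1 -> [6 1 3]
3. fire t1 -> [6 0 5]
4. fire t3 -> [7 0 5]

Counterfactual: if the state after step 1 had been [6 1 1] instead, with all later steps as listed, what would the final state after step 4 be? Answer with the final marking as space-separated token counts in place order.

state after step 1 := [6 1 1]
2. fire t1 -> [6 0 3]
3. fire t1 -> [6 0 3]
4. fire t3 -> [7 0 3]

7 0 3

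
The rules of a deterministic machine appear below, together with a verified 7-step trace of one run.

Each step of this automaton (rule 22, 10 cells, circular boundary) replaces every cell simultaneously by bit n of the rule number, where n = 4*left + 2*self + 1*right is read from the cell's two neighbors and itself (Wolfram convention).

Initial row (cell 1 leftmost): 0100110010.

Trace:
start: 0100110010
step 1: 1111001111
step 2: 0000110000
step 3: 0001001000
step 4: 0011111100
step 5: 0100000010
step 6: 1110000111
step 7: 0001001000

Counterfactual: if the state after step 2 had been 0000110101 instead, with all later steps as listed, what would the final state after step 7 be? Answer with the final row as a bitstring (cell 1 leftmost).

0010001000

state after step 2 := 0000110101
step 3: 1001000101
step 4: 0111101100
step 5: 1000000010
step 6: 1100000110
step 7: 0010001000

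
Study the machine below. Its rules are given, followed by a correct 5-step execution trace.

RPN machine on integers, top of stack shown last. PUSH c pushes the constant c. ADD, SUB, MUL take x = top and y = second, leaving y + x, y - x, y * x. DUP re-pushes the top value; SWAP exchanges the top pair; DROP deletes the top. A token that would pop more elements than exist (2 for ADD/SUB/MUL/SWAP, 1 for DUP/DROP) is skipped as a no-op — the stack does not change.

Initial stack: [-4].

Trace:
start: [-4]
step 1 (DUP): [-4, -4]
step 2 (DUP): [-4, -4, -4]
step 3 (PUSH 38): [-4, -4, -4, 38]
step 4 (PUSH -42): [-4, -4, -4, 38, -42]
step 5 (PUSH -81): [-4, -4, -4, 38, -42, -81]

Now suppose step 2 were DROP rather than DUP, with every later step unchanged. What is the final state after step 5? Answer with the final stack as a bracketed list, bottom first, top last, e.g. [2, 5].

[-4, 38, -42, -81]

(re-executing from step 2 with the substitution; state before step 2: [-4, -4])
step 2 (DROP): [-4]
step 3 (PUSH 38): [-4, 38]
step 4 (PUSH -42): [-4, 38, -42]
step 5 (PUSH -81): [-4, 38, -42, -81]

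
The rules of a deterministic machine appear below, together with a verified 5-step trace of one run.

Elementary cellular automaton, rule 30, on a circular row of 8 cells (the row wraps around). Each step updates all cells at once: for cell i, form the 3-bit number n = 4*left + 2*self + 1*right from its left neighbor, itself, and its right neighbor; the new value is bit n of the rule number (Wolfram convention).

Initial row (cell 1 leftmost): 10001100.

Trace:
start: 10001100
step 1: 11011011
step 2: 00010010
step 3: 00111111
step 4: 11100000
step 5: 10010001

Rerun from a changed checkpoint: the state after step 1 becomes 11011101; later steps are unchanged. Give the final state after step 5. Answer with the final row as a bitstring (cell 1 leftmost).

01110111

state after step 1 := 11011101
step 2: 00010001
step 3: 10111011
step 4: 00100010
step 5: 01110111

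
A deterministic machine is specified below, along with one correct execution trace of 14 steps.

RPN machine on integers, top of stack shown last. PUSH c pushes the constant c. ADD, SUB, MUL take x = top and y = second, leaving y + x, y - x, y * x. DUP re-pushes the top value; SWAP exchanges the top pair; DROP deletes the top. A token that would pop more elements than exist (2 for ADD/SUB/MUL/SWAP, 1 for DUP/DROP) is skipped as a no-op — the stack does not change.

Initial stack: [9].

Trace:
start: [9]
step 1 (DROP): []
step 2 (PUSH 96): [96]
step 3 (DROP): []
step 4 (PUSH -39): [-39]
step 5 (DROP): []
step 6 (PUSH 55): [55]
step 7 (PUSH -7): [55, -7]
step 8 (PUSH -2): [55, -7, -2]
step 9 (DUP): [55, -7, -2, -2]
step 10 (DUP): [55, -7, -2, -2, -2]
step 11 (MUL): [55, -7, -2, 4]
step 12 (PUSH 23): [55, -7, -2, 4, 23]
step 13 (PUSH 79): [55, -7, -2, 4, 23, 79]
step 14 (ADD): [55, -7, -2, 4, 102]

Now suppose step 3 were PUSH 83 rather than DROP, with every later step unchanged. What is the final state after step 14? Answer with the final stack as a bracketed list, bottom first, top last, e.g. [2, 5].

(re-executing from step 3 with the substitution; state before step 3: [96])
step 3 (PUSH 83): [96, 83]
step 4 (PUSH -39): [96, 83, -39]
step 5 (DROP): [96, 83]
step 6 (PUSH 55): [96, 83, 55]
step 7 (PUSH -7): [96, 83, 55, -7]
step 8 (PUSH -2): [96, 83, 55, -7, -2]
step 9 (DUP): [96, 83, 55, -7, -2, -2]
step 10 (DUP): [96, 83, 55, -7, -2, -2, -2]
step 11 (MUL): [96, 83, 55, -7, -2, 4]
step 12 (PUSH 23): [96, 83, 55, -7, -2, 4, 23]
step 13 (PUSH 79): [96, 83, 55, -7, -2, 4, 23, 79]
step 14 (ADD): [96, 83, 55, -7, -2, 4, 102]

[96, 83, 55, -7, -2, 4, 102]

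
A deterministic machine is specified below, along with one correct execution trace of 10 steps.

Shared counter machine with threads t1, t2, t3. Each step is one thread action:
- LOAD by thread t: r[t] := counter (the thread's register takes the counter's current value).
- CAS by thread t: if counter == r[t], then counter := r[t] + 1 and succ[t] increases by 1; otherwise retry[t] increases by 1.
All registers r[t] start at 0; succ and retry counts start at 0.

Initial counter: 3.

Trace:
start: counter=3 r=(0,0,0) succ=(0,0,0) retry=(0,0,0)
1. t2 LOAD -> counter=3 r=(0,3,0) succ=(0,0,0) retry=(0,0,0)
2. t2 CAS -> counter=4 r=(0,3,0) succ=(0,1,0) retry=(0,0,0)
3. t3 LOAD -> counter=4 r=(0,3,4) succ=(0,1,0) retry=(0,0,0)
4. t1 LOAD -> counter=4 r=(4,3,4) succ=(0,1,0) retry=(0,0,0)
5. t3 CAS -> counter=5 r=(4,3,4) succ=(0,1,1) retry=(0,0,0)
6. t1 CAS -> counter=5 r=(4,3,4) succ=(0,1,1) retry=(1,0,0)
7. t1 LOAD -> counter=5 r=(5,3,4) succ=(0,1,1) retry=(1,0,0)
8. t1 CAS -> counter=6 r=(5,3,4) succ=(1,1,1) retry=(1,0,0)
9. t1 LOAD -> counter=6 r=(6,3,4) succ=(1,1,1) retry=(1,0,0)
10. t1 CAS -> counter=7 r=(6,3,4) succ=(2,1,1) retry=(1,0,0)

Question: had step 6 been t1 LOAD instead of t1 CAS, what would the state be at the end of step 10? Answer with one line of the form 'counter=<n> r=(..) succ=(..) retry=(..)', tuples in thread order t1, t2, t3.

(re-executing from step 6 with the substitution; state before step 6: counter=5 r=(4,3,4) succ=(0,1,1) retry=(0,0,0))
6. t1 LOAD -> counter=5 r=(5,3,4) succ=(0,1,1) retry=(0,0,0)
7. t1 LOAD -> counter=5 r=(5,3,4) succ=(0,1,1) retry=(0,0,0)
8. t1 CAS -> counter=6 r=(5,3,4) succ=(1,1,1) retry=(0,0,0)
9. t1 LOAD -> counter=6 r=(6,3,4) succ=(1,1,1) retry=(0,0,0)
10. t1 CAS -> counter=7 r=(6,3,4) succ=(2,1,1) retry=(0,0,0)

counter=7 r=(6,3,4) succ=(2,1,1) retry=(0,0,0)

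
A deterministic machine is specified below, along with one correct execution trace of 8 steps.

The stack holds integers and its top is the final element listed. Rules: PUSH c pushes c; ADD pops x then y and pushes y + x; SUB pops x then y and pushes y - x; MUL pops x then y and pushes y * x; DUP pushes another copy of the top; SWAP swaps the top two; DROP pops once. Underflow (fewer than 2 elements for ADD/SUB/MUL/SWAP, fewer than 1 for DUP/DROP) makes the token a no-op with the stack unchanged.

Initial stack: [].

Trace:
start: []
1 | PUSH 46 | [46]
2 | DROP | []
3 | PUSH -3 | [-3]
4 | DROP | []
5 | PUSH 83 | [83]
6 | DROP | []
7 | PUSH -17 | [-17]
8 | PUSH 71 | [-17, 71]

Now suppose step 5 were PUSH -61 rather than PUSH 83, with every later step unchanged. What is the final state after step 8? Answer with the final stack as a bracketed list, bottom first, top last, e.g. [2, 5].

[-17, 71]

(re-executing from step 5 with the substitution; state before step 5: [])
5 | PUSH -61 | [-61]
6 | DROP | []
7 | PUSH -17 | [-17]
8 | PUSH 71 | [-17, 71]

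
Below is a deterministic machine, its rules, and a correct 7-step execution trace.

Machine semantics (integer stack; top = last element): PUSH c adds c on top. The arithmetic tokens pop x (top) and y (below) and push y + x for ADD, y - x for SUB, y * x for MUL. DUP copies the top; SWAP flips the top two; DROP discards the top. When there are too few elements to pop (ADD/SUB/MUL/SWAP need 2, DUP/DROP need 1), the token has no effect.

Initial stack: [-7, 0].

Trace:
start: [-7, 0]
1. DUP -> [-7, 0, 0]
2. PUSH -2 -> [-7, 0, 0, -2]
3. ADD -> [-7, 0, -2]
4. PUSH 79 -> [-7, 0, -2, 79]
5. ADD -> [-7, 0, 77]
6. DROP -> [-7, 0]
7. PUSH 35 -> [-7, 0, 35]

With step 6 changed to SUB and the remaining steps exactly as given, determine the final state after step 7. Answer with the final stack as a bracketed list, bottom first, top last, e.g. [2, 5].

[-7, -77, 35]

(re-executing from step 6 with the substitution; state before step 6: [-7, 0, 77])
6. SUB -> [-7, -77]
7. PUSH 35 -> [-7, -77, 35]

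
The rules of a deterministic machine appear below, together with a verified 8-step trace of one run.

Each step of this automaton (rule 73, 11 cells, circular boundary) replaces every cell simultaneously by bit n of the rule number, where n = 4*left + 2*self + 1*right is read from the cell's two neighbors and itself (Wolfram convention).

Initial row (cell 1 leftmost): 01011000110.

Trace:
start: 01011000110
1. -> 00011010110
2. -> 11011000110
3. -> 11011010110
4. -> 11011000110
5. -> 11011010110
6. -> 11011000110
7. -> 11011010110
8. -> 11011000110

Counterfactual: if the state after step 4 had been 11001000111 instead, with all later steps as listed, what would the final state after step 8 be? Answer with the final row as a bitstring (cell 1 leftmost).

state after step 4 := 11001000111
5. -> 01000010100
6. -> 00011000001
7. -> 01011011100
8. -> 00011010101

00011010101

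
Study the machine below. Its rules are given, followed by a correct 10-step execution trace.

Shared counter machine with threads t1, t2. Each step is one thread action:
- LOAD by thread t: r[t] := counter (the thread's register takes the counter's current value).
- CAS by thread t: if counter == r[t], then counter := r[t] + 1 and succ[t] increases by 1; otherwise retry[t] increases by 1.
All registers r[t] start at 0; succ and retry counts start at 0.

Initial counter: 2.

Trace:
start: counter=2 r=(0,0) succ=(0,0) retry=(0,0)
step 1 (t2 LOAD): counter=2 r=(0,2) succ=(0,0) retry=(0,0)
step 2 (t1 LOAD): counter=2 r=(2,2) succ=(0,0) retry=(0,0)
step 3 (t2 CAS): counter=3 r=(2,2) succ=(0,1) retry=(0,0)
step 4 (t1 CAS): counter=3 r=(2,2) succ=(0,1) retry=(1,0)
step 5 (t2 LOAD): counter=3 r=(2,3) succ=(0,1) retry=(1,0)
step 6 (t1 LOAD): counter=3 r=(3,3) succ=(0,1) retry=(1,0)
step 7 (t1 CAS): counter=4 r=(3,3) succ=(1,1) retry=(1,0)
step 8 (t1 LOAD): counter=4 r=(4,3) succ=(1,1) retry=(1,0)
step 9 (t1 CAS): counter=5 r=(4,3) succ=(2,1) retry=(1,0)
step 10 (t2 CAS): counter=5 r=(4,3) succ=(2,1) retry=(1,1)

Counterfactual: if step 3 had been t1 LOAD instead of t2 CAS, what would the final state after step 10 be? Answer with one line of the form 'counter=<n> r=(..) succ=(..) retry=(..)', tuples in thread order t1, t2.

counter=5 r=(4,3) succ=(3,0) retry=(0,1)

(re-executing from step 3 with the substitution; state before step 3: counter=2 r=(2,2) succ=(0,0) retry=(0,0))
step 3 (t1 LOAD): counter=2 r=(2,2) succ=(0,0) retry=(0,0)
step 4 (t1 CAS): counter=3 r=(2,2) succ=(1,0) retry=(0,0)
step 5 (t2 LOAD): counter=3 r=(2,3) succ=(1,0) retry=(0,0)
step 6 (t1 LOAD): counter=3 r=(3,3) succ=(1,0) retry=(0,0)
step 7 (t1 CAS): counter=4 r=(3,3) succ=(2,0) retry=(0,0)
step 8 (t1 LOAD): counter=4 r=(4,3) succ=(2,0) retry=(0,0)
step 9 (t1 CAS): counter=5 r=(4,3) succ=(3,0) retry=(0,0)
step 10 (t2 CAS): counter=5 r=(4,3) succ=(3,0) retry=(0,1)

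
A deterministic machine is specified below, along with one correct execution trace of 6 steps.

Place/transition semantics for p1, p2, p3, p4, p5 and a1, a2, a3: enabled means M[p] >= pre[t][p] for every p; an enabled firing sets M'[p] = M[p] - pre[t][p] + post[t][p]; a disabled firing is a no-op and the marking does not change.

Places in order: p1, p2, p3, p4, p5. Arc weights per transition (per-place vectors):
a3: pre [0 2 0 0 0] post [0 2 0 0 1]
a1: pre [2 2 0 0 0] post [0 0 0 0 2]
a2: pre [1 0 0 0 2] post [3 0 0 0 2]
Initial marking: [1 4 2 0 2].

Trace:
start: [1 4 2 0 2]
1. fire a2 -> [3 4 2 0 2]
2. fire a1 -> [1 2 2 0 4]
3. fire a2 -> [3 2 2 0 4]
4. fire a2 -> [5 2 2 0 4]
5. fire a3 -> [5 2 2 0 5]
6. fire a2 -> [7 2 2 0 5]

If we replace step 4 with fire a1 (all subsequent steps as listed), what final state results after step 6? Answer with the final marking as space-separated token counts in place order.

3 0 2 0 6

(re-executing from step 4 with the substitution; state before step 4: [3 2 2 0 4])
4. fire a1 -> [1 0 2 0 6]
5. fire a3 -> [1 0 2 0 6]
6. fire a2 -> [3 0 2 0 6]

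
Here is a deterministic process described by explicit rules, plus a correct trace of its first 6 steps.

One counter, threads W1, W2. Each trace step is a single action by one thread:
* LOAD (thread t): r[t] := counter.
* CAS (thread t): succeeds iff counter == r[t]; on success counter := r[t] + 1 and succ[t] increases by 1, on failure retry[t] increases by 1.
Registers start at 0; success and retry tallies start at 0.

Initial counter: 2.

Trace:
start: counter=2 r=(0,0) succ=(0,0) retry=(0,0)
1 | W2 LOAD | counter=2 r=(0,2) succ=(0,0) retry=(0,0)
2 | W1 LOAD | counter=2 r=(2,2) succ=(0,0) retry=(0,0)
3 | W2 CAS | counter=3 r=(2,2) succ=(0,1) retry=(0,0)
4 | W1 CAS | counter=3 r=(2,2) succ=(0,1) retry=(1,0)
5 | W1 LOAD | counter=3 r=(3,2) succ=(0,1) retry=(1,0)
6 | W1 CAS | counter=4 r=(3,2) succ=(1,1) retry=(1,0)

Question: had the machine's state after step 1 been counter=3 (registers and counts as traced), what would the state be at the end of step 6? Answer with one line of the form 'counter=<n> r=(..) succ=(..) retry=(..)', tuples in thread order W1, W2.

state after step 1 := counter=3 r=(0,2) succ=(0,0) retry=(0,0)
2 | W1 LOAD | counter=3 r=(3,2) succ=(0,0) retry=(0,0)
3 | W2 CAS | counter=3 r=(3,2) succ=(0,0) retry=(0,1)
4 | W1 CAS | counter=4 r=(3,2) succ=(1,0) retry=(0,1)
5 | W1 LOAD | counter=4 r=(4,2) succ=(1,0) retry=(0,1)
6 | W1 CAS | counter=5 r=(4,2) succ=(2,0) retry=(0,1)

counter=5 r=(4,2) succ=(2,0) retry=(0,1)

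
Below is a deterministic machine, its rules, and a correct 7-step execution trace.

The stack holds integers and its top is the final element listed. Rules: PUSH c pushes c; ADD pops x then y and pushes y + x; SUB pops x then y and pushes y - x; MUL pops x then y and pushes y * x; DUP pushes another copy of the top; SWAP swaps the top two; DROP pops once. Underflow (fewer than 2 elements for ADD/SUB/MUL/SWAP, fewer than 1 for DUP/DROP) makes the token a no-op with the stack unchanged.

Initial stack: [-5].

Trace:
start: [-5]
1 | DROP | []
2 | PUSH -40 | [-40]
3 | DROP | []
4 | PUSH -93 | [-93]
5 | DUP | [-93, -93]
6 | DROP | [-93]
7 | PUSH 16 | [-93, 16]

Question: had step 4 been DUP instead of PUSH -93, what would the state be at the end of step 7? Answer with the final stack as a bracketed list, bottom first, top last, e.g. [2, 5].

[16]

(re-executing from step 4 with the substitution; state before step 4: [])
4 | DUP | []
5 | DUP | []
6 | DROP | []
7 | PUSH 16 | [16]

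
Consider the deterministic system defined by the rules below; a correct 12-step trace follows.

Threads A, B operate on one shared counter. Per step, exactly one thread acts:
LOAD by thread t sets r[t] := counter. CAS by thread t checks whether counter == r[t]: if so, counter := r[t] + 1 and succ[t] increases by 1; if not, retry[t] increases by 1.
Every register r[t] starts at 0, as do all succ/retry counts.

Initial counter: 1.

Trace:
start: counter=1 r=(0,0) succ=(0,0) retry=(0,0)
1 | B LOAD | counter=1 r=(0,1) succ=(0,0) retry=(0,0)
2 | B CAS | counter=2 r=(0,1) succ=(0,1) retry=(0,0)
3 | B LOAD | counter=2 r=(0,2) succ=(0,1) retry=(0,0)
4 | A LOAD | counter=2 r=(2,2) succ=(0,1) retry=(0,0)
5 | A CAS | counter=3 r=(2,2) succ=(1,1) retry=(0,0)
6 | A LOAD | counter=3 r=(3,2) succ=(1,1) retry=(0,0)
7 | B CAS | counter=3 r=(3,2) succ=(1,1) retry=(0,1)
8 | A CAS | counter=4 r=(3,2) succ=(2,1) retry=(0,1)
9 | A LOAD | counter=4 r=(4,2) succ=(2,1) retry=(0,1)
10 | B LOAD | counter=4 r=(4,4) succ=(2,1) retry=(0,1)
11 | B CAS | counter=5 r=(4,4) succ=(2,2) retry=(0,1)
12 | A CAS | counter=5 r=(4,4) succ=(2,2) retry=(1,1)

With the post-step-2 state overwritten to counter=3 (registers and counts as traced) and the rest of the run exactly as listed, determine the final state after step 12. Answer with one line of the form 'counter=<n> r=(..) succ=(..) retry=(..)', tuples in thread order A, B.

counter=6 r=(5,5) succ=(2,2) retry=(1,1)

state after step 2 := counter=3 r=(0,1) succ=(0,1) retry=(0,0)
3 | B LOAD | counter=3 r=(0,3) succ=(0,1) retry=(0,0)
4 | A LOAD | counter=3 r=(3,3) succ=(0,1) retry=(0,0)
5 | A CAS | counter=4 r=(3,3) succ=(1,1) retry=(0,0)
6 | A LOAD | counter=4 r=(4,3) succ=(1,1) retry=(0,0)
7 | B CAS | counter=4 r=(4,3) succ=(1,1) retry=(0,1)
8 | A CAS | counter=5 r=(4,3) succ=(2,1) retry=(0,1)
9 | A LOAD | counter=5 r=(5,3) succ=(2,1) retry=(0,1)
10 | B LOAD | counter=5 r=(5,5) succ=(2,1) retry=(0,1)
11 | B CAS | counter=6 r=(5,5) succ=(2,2) retry=(0,1)
12 | A CAS | counter=6 r=(5,5) succ=(2,2) retry=(1,1)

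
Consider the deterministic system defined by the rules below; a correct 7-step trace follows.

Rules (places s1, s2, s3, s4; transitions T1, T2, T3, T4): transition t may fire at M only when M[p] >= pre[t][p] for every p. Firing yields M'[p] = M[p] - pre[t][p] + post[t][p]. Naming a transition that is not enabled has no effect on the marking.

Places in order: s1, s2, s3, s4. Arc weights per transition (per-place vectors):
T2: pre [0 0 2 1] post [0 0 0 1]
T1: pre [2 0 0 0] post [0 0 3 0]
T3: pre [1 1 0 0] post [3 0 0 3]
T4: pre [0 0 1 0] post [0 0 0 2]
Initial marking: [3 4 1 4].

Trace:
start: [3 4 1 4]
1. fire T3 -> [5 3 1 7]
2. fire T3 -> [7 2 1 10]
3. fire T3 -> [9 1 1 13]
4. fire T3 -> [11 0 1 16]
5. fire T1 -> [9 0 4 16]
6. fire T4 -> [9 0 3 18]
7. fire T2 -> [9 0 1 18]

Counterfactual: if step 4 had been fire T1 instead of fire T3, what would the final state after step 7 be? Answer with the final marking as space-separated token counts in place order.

5 1 4 15

(re-executing from step 4 with the substitution; state before step 4: [9 1 1 13])
4. fire T1 -> [7 1 4 13]
5. fire T1 -> [5 1 7 13]
6. fire T4 -> [5 1 6 15]
7. fire T2 -> [5 1 4 15]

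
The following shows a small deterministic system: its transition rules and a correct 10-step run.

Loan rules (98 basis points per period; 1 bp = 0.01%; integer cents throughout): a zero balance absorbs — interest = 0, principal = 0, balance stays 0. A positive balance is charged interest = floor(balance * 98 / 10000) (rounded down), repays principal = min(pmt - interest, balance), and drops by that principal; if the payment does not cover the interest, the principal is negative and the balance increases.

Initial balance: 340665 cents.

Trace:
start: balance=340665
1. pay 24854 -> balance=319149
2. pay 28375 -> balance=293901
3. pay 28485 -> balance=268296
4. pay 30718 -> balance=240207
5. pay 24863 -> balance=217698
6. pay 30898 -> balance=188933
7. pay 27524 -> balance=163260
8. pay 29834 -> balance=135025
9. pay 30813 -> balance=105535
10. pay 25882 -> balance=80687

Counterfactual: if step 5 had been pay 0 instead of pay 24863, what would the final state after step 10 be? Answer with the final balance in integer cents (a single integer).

106793

(re-executing from step 5 with the substitution; state before step 5: balance=240207)
5. pay 0 -> balance=242561
6. pay 30898 -> balance=214040
7. pay 27524 -> balance=188613
8. pay 29834 -> balance=160627
9. pay 30813 -> balance=131388
10. pay 25882 -> balance=106793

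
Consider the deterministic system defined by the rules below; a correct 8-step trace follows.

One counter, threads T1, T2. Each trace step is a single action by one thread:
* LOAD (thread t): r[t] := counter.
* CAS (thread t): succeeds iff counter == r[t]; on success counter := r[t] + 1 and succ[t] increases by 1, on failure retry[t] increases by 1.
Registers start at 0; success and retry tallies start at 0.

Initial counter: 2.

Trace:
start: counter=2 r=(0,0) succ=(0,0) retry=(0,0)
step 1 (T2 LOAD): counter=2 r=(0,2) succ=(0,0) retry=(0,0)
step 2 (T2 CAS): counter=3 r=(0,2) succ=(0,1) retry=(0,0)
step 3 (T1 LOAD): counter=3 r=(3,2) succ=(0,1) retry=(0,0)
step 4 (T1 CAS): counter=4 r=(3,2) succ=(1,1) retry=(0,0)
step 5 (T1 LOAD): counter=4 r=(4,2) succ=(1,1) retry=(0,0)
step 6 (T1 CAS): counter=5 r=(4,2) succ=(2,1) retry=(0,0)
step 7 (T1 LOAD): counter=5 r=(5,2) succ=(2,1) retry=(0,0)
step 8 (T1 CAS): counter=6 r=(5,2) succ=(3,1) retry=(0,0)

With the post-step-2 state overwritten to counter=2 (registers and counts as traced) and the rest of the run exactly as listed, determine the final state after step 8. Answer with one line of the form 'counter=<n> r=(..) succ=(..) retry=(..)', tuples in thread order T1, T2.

counter=5 r=(4,2) succ=(3,1) retry=(0,0)

state after step 2 := counter=2 r=(0,2) succ=(0,1) retry=(0,0)
step 3 (T1 LOAD): counter=2 r=(2,2) succ=(0,1) retry=(0,0)
step 4 (T1 CAS): counter=3 r=(2,2) succ=(1,1) retry=(0,0)
step 5 (T1 LOAD): counter=3 r=(3,2) succ=(1,1) retry=(0,0)
step 6 (T1 CAS): counter=4 r=(3,2) succ=(2,1) retry=(0,0)
step 7 (T1 LOAD): counter=4 r=(4,2) succ=(2,1) retry=(0,0)
step 8 (T1 CAS): counter=5 r=(4,2) succ=(3,1) retry=(0,0)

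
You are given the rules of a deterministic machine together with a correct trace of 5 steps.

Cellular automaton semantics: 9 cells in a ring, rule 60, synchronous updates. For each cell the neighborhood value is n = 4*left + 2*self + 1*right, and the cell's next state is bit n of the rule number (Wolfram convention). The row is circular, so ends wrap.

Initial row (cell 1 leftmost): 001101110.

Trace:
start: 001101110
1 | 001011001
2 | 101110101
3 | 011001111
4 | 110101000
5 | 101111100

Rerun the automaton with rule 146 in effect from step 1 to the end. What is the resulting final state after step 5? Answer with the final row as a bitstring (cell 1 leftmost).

(re-executing steps 1..5 under rule 146; state before step 1: 001101110)
1 | 010000101
2 | 001001000
3 | 010110100
4 | 100000010
5 | 010000100

010000100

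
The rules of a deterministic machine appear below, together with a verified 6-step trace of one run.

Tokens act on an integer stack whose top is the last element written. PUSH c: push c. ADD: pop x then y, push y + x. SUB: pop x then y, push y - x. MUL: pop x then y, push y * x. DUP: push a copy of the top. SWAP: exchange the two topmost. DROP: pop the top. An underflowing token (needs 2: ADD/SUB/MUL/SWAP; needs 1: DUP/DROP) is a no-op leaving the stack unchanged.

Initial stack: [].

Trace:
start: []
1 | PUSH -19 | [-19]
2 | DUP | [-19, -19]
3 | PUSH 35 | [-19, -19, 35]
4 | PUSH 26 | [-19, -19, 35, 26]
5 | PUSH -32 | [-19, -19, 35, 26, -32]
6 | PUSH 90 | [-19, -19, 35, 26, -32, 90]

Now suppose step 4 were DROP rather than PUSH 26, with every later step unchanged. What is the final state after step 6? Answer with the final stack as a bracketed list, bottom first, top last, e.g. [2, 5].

(re-executing from step 4 with the substitution; state before step 4: [-19, -19, 35])
4 | DROP | [-19, -19]
5 | PUSH -32 | [-19, -19, -32]
6 | PUSH 90 | [-19, -19, -32, 90]

[-19, -19, -32, 90]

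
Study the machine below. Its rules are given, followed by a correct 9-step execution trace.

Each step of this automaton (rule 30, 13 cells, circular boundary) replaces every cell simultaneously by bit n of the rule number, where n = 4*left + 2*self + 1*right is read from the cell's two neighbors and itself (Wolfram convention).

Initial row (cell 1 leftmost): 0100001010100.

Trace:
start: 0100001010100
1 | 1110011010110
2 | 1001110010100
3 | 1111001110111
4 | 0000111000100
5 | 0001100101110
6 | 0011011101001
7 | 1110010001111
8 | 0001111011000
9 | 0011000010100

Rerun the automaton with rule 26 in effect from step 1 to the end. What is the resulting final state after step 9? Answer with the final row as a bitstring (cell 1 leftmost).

(re-executing steps 1..9 under rule 26; state before step 1: 0100001010100)
1 | 1010010000010
2 | 0001101000100
3 | 0011000101010
4 | 0110101000001
5 | 0100000100010
6 | 1010001010101
7 | 0001010000001
8 | 1010001000010
9 | 0001010100100

0001010100100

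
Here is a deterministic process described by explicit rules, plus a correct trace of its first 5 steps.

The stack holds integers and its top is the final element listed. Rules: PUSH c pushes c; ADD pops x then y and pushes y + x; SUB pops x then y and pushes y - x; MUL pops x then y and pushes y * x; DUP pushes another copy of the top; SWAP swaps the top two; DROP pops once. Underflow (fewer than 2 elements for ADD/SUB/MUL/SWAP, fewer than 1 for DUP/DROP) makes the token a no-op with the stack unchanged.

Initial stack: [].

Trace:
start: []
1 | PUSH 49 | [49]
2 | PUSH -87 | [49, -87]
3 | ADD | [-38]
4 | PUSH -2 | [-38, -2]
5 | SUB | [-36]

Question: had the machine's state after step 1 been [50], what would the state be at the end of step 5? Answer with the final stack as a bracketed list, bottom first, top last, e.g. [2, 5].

[-35]

state after step 1 := [50]
2 | PUSH -87 | [50, -87]
3 | ADD | [-37]
4 | PUSH -2 | [-37, -2]
5 | SUB | [-35]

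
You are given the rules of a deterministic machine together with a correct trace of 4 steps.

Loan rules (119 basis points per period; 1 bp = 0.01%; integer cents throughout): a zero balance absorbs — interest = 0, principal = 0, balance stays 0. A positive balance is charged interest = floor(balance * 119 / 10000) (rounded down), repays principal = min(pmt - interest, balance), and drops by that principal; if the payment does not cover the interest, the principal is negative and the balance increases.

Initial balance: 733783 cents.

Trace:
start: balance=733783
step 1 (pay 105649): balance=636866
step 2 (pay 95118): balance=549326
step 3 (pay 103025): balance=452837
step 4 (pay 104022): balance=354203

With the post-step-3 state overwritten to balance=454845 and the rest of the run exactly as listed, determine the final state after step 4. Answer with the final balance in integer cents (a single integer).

state after step 3 := balance=454845
step 4 (pay 104022): balance=356235

356235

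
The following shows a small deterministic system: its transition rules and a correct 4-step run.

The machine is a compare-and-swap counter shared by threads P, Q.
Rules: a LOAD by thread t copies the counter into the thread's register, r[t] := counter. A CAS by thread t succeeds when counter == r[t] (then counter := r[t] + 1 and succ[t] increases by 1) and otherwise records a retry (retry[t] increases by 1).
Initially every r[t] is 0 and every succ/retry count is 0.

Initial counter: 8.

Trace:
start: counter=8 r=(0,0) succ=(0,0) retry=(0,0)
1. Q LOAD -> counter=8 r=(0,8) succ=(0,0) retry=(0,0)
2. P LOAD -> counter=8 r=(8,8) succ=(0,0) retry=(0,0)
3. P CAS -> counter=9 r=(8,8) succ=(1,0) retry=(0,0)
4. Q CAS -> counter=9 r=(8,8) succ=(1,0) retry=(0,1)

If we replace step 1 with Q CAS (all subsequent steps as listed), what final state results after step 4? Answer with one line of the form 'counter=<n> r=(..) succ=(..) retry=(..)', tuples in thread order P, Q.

counter=9 r=(8,0) succ=(1,0) retry=(0,2)

(re-executing from step 1 with the substitution; state before step 1: counter=8 r=(0,0) succ=(0,0) retry=(0,0))
1. Q CAS -> counter=8 r=(0,0) succ=(0,0) retry=(0,1)
2. P LOAD -> counter=8 r=(8,0) succ=(0,0) retry=(0,1)
3. P CAS -> counter=9 r=(8,0) succ=(1,0) retry=(0,1)
4. Q CAS -> counter=9 r=(8,0) succ=(1,0) retry=(0,2)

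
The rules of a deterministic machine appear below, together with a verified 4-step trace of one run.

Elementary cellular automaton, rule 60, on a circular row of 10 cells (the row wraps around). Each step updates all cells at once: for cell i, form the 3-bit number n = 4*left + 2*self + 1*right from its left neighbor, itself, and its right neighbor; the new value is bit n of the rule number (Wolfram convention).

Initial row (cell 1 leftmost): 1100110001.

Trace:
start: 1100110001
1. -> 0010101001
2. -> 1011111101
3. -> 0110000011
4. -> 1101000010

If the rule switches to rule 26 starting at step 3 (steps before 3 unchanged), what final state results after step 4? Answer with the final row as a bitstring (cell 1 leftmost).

1101000010

(re-executing steps 3..4 under rule 26; state before step 3: 1011111101)
3. -> 0010000001
4. -> 1101000010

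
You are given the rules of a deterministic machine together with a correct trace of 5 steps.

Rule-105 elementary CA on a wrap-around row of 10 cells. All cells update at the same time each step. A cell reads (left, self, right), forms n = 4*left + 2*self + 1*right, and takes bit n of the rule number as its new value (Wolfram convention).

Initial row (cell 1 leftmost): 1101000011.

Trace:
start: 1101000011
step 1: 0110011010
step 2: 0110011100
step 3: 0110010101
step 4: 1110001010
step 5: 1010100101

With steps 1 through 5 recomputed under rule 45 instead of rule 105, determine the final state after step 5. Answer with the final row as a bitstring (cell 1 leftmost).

0111010110

(re-executing steps 1..5 under rule 45; state before step 1: 1101000011)
step 1: 0011011010
step 2: 1010110110
step 3: 1111101101
step 4: 0000011011
step 5: 0111010110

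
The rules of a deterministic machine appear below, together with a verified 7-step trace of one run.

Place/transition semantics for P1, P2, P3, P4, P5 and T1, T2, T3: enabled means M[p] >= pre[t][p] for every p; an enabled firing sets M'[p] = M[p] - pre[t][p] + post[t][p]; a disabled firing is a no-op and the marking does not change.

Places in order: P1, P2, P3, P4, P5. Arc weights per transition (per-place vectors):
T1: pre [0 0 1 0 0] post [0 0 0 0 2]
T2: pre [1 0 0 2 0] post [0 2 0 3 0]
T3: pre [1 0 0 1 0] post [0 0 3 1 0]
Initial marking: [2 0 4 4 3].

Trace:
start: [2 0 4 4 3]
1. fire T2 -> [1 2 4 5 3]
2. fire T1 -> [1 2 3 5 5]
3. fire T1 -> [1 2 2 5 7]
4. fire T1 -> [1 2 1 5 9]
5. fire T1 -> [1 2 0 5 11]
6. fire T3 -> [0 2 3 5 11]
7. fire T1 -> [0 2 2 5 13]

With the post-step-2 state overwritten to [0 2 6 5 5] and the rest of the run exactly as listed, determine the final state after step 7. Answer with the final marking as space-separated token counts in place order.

state after step 2 := [0 2 6 5 5]
3. fire T1 -> [0 2 5 5 7]
4. fire T1 -> [0 2 4 5 9]
5. fire T1 -> [0 2 3 5 11]
6. fire T3 -> [0 2 3 5 11]
7. fire T1 -> [0 2 2 5 13]

0 2 2 5 13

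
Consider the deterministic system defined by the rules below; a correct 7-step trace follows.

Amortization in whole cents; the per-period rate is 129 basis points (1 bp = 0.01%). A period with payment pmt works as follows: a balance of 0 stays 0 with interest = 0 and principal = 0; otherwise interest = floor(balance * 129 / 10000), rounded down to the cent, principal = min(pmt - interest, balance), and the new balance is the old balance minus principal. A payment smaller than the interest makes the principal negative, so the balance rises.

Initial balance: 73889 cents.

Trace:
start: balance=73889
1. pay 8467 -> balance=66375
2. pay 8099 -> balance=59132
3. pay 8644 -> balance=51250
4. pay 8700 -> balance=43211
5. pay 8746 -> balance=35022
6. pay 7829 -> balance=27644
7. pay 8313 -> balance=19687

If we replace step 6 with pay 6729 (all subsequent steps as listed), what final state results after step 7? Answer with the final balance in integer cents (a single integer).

(re-executing from step 6 with the substitution; state before step 6: balance=35022)
6. pay 6729 -> balance=28744
7. pay 8313 -> balance=20801

20801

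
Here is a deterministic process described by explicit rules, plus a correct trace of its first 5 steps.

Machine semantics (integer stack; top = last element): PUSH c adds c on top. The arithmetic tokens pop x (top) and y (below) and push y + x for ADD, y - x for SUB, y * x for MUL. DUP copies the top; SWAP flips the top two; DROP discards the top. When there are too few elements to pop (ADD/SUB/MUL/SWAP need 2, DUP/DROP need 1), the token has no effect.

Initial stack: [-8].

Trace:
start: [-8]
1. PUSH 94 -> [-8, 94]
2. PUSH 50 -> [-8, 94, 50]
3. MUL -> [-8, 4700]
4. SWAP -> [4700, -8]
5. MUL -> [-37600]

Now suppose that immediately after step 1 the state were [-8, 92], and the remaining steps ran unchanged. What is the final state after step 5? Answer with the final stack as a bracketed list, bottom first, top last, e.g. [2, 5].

state after step 1 := [-8, 92]
2. PUSH 50 -> [-8, 92, 50]
3. MUL -> [-8, 4600]
4. SWAP -> [4600, -8]
5. MUL -> [-36800]

[-36800]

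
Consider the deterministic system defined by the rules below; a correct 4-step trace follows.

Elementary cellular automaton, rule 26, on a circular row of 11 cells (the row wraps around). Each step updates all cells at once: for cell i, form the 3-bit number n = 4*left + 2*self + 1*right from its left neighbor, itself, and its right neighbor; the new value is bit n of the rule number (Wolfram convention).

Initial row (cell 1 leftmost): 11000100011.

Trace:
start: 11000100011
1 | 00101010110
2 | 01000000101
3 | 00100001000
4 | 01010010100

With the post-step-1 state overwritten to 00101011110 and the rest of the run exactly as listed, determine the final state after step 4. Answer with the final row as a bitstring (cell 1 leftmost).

state after step 1 := 00101011110
2 | 01000010001
3 | 00100101010
4 | 01011000001

01011000001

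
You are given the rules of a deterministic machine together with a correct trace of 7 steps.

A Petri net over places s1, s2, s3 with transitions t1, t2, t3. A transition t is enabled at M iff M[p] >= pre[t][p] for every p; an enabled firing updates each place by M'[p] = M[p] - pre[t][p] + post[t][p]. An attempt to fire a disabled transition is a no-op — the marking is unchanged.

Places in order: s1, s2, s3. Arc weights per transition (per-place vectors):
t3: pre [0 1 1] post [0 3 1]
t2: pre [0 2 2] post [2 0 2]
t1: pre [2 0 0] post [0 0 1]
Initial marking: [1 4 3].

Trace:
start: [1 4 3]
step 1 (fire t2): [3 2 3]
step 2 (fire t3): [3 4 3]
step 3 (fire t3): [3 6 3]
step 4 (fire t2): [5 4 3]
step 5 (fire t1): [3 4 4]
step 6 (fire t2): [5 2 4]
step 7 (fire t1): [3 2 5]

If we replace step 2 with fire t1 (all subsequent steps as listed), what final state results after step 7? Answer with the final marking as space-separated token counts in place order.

1 0 6

(re-executing from step 2 with the substitution; state before step 2: [3 2 3])
step 2 (fire t1): [1 2 4]
step 3 (fire t3): [1 4 4]
step 4 (fire t2): [3 2 4]
step 5 (fire t1): [1 2 5]
step 6 (fire t2): [3 0 5]
step 7 (fire t1): [1 0 6]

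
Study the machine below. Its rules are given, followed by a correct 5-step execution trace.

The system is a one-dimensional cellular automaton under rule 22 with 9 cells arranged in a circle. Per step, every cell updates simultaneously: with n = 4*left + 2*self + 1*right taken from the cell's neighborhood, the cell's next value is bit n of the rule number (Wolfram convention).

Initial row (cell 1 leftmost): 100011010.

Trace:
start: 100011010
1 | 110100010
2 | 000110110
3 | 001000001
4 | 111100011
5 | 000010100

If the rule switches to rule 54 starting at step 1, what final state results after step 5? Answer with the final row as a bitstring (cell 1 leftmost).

000110001

(re-executing steps 1..5 under rule 54; state before step 1: 100011010)
1 | 110100111
2 | 001111000
3 | 010000100
4 | 111001110
5 | 000110001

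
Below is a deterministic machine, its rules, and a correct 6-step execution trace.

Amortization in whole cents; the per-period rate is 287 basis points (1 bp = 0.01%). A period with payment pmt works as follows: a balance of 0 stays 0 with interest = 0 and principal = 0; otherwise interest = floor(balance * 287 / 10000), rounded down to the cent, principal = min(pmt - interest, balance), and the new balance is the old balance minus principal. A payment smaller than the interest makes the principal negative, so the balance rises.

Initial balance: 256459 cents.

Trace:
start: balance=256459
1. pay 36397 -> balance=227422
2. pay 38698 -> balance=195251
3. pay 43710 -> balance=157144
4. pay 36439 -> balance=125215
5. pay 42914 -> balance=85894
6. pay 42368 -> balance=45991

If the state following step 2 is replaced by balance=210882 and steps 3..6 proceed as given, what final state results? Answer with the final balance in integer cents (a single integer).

state after step 2 := balance=210882
3. pay 43710 -> balance=173224
4. pay 36439 -> balance=141756
5. pay 42914 -> balance=102910
6. pay 42368 -> balance=63495

63495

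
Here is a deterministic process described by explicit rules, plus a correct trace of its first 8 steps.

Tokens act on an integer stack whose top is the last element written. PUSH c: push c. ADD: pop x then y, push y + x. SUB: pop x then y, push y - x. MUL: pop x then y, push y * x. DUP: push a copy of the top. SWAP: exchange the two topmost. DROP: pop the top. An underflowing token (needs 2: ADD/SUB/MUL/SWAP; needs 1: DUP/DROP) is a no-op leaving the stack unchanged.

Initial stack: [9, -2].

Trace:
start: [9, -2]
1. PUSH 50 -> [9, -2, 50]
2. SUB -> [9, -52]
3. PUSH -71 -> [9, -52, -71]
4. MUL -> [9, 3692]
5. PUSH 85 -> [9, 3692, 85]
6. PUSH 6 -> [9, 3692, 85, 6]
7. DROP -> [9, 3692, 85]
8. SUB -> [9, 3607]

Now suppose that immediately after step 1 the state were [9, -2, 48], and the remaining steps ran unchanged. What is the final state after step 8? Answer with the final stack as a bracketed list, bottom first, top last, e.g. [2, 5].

state after step 1 := [9, -2, 48]
2. SUB -> [9, -50]
3. PUSH -71 -> [9, -50, -71]
4. MUL -> [9, 3550]
5. PUSH 85 -> [9, 3550, 85]
6. PUSH 6 -> [9, 3550, 85, 6]
7. DROP -> [9, 3550, 85]
8. SUB -> [9, 3465]

[9, 3465]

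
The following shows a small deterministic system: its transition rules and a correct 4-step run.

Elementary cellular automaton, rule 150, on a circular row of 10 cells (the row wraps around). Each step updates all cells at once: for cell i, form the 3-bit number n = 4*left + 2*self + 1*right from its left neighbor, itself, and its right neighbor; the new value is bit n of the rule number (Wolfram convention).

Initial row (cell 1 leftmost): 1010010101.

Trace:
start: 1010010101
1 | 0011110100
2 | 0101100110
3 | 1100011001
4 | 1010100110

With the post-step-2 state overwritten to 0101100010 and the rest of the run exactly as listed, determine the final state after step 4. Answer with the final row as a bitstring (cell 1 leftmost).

state after step 2 := 0101100010
3 | 1100010111
4 | 1010110011

1010110011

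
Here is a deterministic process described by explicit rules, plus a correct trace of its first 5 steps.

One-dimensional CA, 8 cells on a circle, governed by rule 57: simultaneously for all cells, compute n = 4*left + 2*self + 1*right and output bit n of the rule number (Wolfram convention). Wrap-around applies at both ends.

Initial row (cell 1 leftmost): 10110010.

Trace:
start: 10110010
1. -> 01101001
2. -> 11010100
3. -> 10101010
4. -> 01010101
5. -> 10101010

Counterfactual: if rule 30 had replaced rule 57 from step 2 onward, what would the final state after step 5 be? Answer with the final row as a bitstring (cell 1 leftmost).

(re-executing steps 2..5 under rule 30; state before step 2: 01101001)
2. -> 01001111
3. -> 01111000
4. -> 11000100
5. -> 10101111

10101111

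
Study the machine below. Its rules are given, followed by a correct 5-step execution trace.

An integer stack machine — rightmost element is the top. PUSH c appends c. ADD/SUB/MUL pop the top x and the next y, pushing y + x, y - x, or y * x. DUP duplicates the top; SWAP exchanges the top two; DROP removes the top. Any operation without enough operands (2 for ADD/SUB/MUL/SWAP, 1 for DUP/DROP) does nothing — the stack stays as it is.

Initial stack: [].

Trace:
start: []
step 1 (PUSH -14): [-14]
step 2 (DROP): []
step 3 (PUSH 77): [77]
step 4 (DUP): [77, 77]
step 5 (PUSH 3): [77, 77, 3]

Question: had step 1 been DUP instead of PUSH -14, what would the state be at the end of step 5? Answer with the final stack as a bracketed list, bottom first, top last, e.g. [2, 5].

[77, 77, 3]

(re-executing from step 1 with the substitution; state before step 1: [])
step 1 (DUP): []
step 2 (DROP): []
step 3 (PUSH 77): [77]
step 4 (DUP): [77, 77]
step 5 (PUSH 3): [77, 77, 3]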